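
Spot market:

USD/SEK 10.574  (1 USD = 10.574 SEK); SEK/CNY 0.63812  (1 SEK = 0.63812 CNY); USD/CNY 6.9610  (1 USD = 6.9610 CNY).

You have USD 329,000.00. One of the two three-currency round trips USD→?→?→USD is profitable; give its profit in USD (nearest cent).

Profitable loop is USD → CNY → SEK → USD:
USD 329,000.00 × 6.9610 = CNY 2,290,169.00
CNY 2,290,169.00 ÷ 0.63812 = SEK 3,588,931.55
SEK 3,588,931.55 ÷ 10.574 = USD 339,410.97
Profit = USD 339,410.97 − USD 329,000.00

Profit: USD 10,410.97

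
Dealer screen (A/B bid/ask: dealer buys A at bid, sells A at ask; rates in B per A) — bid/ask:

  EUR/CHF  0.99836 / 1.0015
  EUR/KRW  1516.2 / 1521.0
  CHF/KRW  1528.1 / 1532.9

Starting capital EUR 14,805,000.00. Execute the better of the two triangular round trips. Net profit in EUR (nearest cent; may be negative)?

Net profit: EUR 44,715.93

Best loop EUR → CHF → KRW → EUR:
EUR 14,805,000.00 × 0.99836 (sell EUR at bid) = CHF 14,780,719.80
CHF 14,780,719.80 × 1528.1 (sell CHF at bid) = KRW 22,586,417,926
KRW 22,586,417,926 ÷ 1521.0 (buy EUR at ask) = EUR 14,849,715.93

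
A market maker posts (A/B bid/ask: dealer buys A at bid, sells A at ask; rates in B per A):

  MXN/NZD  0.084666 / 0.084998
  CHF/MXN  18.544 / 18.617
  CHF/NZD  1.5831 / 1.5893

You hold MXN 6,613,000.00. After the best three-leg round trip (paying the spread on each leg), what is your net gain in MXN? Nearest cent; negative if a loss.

Best loop MXN → CHF → NZD → MXN:
MXN 6,613,000.00 ÷ 18.617 (buy CHF at ask) = CHF 355,212.98
CHF 355,212.98 × 1.5831 (sell CHF at bid) = NZD 562,337.66
NZD 562,337.66 ÷ 0.084998 (buy MXN at ask) = MXN 6,615,892.90

Net profit: MXN 2,892.90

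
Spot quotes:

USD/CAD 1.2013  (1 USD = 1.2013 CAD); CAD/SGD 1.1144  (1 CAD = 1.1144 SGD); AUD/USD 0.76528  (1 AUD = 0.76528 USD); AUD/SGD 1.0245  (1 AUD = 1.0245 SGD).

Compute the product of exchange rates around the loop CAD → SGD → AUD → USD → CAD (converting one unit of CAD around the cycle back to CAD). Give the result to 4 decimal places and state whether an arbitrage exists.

Around CAD → SGD → AUD → USD → CAD: 1 × 1.1144 ÷ 1.0245 × 0.76528 × 1.2013 = 1.000002
Product ≈ 1 (deviation 0.000%, within rounding noise).

1.0000 (no arbitrage)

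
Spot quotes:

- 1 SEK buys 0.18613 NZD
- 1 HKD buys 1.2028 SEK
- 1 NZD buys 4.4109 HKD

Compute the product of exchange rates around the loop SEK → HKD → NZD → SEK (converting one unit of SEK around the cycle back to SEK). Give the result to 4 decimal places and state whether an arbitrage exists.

Around SEK → HKD → NZD → SEK: 1 ÷ 1.2028 ÷ 4.4109 ÷ 0.18613 = 1.012658
Product > 1; profitable direction is SEK → HKD → NZD → SEK.

1.0127 (arbitrage exists)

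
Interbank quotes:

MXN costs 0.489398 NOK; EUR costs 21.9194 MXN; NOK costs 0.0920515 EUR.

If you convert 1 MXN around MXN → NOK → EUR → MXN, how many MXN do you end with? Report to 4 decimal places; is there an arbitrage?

0.9875 (arbitrage exists)

Around MXN → NOK → EUR → MXN: 1 × 0.489398 × 0.0920515 × 21.9194 = 0.987465
Product < 1; profitable direction is MXN → EUR → NOK → MXN.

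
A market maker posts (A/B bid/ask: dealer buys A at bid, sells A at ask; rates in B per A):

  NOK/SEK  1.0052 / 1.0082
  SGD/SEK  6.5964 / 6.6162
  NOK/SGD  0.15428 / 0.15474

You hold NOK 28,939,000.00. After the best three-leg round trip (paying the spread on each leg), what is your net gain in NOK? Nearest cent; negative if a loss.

Net profit: NOK 272,471.85

Best loop NOK → SGD → SEK → NOK:
NOK 28,939,000.00 × 0.15428 (sell NOK at bid) = SGD 4,464,708.92
SGD 4,464,708.92 × 6.5964 (sell SGD at bid) = SEK 29,451,005.92
SEK 29,451,005.92 ÷ 1.0082 (buy NOK at ask) = NOK 29,211,471.85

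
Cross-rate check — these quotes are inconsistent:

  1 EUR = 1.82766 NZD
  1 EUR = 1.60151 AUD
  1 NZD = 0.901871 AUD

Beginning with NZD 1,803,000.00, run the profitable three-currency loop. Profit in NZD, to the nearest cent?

Profit: NZD 52,692.02

Profitable loop is NZD → AUD → EUR → NZD:
NZD 1,803,000.00 × 0.901871 = AUD 1,626,073.41
AUD 1,626,073.41 ÷ 1.60151 = EUR 1,015,337.66
EUR 1,015,337.66 × 1.82766 = NZD 1,855,692.02
Profit = NZD 1,855,692.02 − NZD 1,803,000.00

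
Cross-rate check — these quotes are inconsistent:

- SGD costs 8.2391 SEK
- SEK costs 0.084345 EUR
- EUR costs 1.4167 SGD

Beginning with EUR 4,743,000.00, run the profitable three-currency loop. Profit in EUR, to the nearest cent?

Profitable loop is EUR → SEK → SGD → EUR:
EUR 4,743,000.00 ÷ 0.084345 = SEK 56,233,327.41
SEK 56,233,327.41 ÷ 8.2391 = SGD 6,825,178.41
SGD 6,825,178.41 ÷ 1.4167 = EUR 4,817,659.64
Profit = EUR 4,817,659.64 − EUR 4,743,000.00

Profit: EUR 74,659.64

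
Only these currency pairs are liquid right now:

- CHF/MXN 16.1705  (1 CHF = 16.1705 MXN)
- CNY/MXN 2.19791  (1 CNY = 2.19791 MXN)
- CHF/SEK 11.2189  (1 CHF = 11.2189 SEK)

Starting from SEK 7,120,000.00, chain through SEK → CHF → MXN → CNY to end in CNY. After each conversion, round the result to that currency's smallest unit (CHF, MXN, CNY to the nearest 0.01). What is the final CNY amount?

CNY 4,669,208.46

SEK 7,120,000.00 ÷ 11.2189 = CHF 634,643.33
CHF 634,643.33 × 16.1705 = MXN 10,262,499.97
MXN 10,262,499.97 ÷ 2.19791 = CNY 4,669,208.46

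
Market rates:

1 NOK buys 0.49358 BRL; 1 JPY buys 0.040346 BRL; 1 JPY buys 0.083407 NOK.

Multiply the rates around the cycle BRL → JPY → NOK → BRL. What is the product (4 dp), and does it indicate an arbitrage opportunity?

1.0204 (arbitrage exists)

Around BRL → JPY → NOK → BRL: 1 ÷ 0.040346 × 0.083407 × 0.49358 = 1.020374
Product > 1; profitable direction is BRL → JPY → NOK → BRL.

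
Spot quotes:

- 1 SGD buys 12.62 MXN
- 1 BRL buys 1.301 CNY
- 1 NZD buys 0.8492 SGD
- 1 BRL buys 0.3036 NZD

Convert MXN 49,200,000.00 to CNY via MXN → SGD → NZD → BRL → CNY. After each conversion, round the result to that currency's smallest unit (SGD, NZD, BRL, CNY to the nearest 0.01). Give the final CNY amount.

CNY 19,673,031.69

MXN 49,200,000.00 ÷ 12.62 = SGD 3,898,573.69
SGD 3,898,573.69 ÷ 0.8492 = NZD 4,590,878.11
NZD 4,590,878.11 ÷ 0.3036 = BRL 15,121,469.40
BRL 15,121,469.40 × 1.301 = CNY 19,673,031.69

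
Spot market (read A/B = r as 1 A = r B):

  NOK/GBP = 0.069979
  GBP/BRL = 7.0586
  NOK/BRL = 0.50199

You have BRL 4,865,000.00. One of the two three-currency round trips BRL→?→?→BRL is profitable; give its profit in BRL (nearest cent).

Profitable loop is BRL → GBP → NOK → BRL:
BRL 4,865,000.00 ÷ 7.0586 = GBP 689,230.16
GBP 689,230.16 ÷ 0.069979 = NOK 9,849,099.86
NOK 9,849,099.86 × 0.50199 = BRL 4,944,149.64
Profit = BRL 4,944,149.64 − BRL 4,865,000.00

Profit: BRL 79,149.64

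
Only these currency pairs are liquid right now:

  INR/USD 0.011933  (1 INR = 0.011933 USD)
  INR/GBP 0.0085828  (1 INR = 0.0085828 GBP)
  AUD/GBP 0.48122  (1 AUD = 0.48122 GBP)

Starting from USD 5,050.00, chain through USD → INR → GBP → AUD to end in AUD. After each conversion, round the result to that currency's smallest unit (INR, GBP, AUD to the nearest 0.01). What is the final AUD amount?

AUD 7,547.92

USD 5,050.00 ÷ 0.011933 = INR 423,196.18
INR 423,196.18 × 0.0085828 = GBP 3,632.21
GBP 3,632.21 ÷ 0.48122 = AUD 7,547.92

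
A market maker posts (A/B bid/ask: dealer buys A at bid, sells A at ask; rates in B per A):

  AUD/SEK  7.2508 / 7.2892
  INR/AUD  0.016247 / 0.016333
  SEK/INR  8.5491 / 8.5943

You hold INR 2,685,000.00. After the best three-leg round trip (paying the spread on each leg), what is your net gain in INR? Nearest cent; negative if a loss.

Best loop INR → AUD → SEK → INR:
INR 2,685,000.00 × 0.016247 (sell INR at bid) = AUD 43,623.19
AUD 43,623.19 × 7.2508 (sell AUD at bid) = SEK 316,303.06
SEK 316,303.06 × 8.5491 (sell SEK at bid) = INR 2,704,106.51

Net profit: INR 19,106.51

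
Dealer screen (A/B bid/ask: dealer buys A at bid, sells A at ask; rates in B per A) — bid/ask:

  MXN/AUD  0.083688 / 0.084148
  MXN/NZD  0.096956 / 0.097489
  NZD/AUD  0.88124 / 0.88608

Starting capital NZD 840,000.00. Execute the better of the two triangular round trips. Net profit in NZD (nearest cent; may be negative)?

Best loop NZD → AUD → MXN → NZD:
NZD 840,000.00 × 0.88124 (sell NZD at bid) = AUD 740,241.60
AUD 740,241.60 ÷ 0.084148 (buy MXN at ask) = MXN 8,796,900.70
MXN 8,796,900.70 × 0.096956 (sell MXN at bid) = NZD 852,912.30

Net profit: NZD 12,912.30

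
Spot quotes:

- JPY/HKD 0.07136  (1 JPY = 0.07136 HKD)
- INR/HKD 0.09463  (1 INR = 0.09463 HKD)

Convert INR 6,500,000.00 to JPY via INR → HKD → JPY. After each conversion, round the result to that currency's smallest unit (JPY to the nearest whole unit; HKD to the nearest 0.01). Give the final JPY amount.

INR 6,500,000.00 × 0.09463 = HKD 615,095.00
HKD 615,095.00 ÷ 0.07136 = JPY 8,619,605

JPY 8,619,605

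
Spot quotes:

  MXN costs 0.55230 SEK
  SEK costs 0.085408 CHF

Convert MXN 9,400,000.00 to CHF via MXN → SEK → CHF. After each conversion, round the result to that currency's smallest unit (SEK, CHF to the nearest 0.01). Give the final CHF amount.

CHF 443,405.88

MXN 9,400,000.00 × 0.55230 = SEK 5,191,620.00
SEK 5,191,620.00 × 0.085408 = CHF 443,405.88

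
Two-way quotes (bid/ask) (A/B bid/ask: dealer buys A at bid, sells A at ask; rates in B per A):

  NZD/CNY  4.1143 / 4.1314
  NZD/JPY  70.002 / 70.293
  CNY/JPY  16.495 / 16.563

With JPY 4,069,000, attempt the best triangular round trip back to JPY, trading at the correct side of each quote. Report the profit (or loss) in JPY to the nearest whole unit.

Best loop JPY → CNY → NZD → JPY:
JPY 4,069,000 ÷ 16.563 (buy CNY at ask) = CNY 245,668.06
CNY 245,668.06 ÷ 4.1314 (buy NZD at ask) = NZD 59,463.63
NZD 59,463.63 × 70.002 (sell NZD at bid) = JPY 4,162,573

Net profit: JPY 93,573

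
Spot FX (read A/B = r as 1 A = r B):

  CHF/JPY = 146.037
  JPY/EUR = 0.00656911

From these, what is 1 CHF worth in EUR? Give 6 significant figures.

1 CHF × 146.037 = 146.037 JPY
146.037 JPY × 0.00656911 = 0.959333 EUR

CHF/EUR = 0.959333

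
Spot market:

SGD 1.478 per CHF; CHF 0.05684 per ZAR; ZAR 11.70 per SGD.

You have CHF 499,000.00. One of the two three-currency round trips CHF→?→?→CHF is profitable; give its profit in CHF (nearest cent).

Profitable loop is CHF → ZAR → SGD → CHF:
CHF 499,000.00 ÷ 0.05684 = ZAR 8,779,028.85
ZAR 8,779,028.85 ÷ 11.70 = SGD 750,344.35
SGD 750,344.35 ÷ 1.478 = CHF 507,675.47
Profit = CHF 507,675.47 − CHF 499,000.00

Profit: CHF 8,675.47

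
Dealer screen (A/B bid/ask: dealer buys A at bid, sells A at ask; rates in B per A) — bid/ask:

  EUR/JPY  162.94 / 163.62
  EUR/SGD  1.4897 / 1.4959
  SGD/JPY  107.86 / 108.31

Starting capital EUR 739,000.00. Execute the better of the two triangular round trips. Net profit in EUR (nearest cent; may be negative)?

Best loop EUR → JPY → SGD → EUR:
EUR 739,000.00 × 162.94 (sell EUR at bid) = JPY 120,412,660
JPY 120,412,660 ÷ 108.31 (buy SGD at ask) = SGD 1,111,740.93
SGD 1,111,740.93 ÷ 1.4959 (buy EUR at ask) = EUR 743,192.01

Net profit: EUR 4,192.01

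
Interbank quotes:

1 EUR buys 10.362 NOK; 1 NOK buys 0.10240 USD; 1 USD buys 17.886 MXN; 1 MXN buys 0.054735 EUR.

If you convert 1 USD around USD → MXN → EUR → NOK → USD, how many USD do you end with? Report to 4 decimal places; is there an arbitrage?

Around USD → MXN → EUR → NOK → USD: 1 × 17.886 × 0.054735 × 10.362 × 0.10240 = 1.038776
Product > 1; profitable direction is USD → MXN → EUR → NOK → USD.

1.0388 (arbitrage exists)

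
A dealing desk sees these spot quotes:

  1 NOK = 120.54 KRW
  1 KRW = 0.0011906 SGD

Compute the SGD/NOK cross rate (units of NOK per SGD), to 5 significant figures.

1 SGD ÷ 0.0011906 = 839.913 KRW
839.913 KRW ÷ 120.54 = 6.96792 NOK

SGD/NOK = 6.9679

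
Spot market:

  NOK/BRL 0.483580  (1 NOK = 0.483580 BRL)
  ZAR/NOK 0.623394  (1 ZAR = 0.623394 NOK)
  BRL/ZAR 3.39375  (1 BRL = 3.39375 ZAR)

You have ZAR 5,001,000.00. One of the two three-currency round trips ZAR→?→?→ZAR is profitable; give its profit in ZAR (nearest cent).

Profit: ZAR 115,437.23

Profitable loop is ZAR → NOK → BRL → ZAR:
ZAR 5,001,000.00 × 0.623394 = NOK 3,117,593.39
NOK 3,117,593.39 × 0.483580 = BRL 1,507,605.81
BRL 1,507,605.81 × 3.39375 = ZAR 5,116,437.23
Profit = ZAR 5,116,437.23 − ZAR 5,001,000.00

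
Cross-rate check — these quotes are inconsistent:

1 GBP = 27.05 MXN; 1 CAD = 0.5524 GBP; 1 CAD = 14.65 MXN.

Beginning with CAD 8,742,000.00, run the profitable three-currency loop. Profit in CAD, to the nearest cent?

Profit: CAD 174,493.90

Profitable loop is CAD → GBP → MXN → CAD:
CAD 8,742,000.00 × 0.5524 = GBP 4,829,080.80
GBP 4,829,080.80 × 27.05 = MXN 130,626,635.64
MXN 130,626,635.64 ÷ 14.65 = CAD 8,916,493.90
Profit = CAD 8,916,493.90 − CAD 8,742,000.00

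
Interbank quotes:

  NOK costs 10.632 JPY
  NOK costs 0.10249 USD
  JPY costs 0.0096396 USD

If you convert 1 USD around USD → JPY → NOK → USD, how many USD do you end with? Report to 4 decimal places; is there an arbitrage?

1.0000 (no arbitrage)

Around USD → JPY → NOK → USD: 1 ÷ 0.0096396 ÷ 10.632 × 0.10249 = 1.000017
Product ≈ 1 (deviation 0.002%, within rounding noise).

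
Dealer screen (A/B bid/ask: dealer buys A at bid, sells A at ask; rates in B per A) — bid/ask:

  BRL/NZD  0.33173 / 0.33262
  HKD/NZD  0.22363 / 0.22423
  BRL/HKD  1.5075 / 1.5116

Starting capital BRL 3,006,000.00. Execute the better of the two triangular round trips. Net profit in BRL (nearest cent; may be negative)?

Net profit: BRL 40,688.14

Best loop BRL → HKD → NZD → BRL:
BRL 3,006,000.00 × 1.5075 (sell BRL at bid) = HKD 4,531,545.00
HKD 4,531,545.00 × 0.22363 (sell HKD at bid) = NZD 1,013,389.41
NZD 1,013,389.41 ÷ 0.33262 (buy BRL at ask) = BRL 3,046,688.14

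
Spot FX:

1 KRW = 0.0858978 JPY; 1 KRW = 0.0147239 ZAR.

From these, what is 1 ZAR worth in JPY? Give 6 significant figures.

1 ZAR ÷ 0.0147239 = 67.9168 KRW
67.9168 KRW × 0.0858978 = 5.8339 JPY

ZAR/JPY = 5.83390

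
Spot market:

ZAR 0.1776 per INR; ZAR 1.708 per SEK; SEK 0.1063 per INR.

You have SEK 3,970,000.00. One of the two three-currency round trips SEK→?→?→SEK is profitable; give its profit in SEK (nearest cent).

Profit: SEK 88,529.21

Profitable loop is SEK → ZAR → INR → SEK:
SEK 3,970,000.00 × 1.708 = ZAR 6,780,760.00
ZAR 6,780,760.00 ÷ 0.1776 = INR 38,179,954.95
INR 38,179,954.95 × 0.1063 = SEK 4,058,529.21
Profit = SEK 4,058,529.21 − SEK 3,970,000.00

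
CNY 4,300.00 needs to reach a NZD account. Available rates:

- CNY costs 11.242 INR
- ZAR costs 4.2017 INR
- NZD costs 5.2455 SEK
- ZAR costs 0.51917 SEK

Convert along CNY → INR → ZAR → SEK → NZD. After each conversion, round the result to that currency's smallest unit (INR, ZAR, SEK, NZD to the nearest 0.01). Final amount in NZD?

CNY 4,300.00 × 11.242 = INR 48,340.60
INR 48,340.60 ÷ 4.2017 = ZAR 11,505.01
ZAR 11,505.01 × 0.51917 = SEK 5,973.06
SEK 5,973.06 ÷ 5.2455 = NZD 1,138.70

NZD 1,138.70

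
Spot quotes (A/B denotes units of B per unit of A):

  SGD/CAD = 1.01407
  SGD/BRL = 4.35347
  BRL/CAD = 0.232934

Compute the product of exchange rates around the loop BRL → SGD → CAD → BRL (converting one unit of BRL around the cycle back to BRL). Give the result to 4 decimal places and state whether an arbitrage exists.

1.0000 (no arbitrage)

Around BRL → SGD → CAD → BRL: 1 ÷ 4.35347 × 1.01407 ÷ 0.232934 = 0.999999
Product ≈ 1 (deviation 0.000%, within rounding noise).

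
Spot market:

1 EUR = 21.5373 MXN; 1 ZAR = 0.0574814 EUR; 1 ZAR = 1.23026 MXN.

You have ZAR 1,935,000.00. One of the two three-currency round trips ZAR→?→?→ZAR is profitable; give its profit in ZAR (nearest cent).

Profitable loop is ZAR → EUR → MXN → ZAR:
ZAR 1,935,000.00 × 0.0574814 = EUR 111,226.51
EUR 111,226.51 × 21.5373 = MXN 2,395,518.69
MXN 2,395,518.69 ÷ 1.23026 = ZAR 1,947,164.58
Profit = ZAR 1,947,164.58 − ZAR 1,935,000.00

Profit: ZAR 12,164.58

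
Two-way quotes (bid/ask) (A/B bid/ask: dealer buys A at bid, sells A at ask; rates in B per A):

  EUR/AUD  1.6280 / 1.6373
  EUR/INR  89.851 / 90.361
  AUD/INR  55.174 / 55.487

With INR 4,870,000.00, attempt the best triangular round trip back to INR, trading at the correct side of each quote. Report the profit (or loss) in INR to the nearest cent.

Best loop INR → EUR → AUD → INR:
INR 4,870,000.00 ÷ 90.361 (buy EUR at ask) = EUR 53,894.93
EUR 53,894.93 × 1.6280 (sell EUR at bid) = AUD 87,740.95
AUD 87,740.95 × 55.174 (sell AUD at bid) = INR 4,841,019.19

Net result: INR -28,980.81 (no profitable arbitrage after spreads)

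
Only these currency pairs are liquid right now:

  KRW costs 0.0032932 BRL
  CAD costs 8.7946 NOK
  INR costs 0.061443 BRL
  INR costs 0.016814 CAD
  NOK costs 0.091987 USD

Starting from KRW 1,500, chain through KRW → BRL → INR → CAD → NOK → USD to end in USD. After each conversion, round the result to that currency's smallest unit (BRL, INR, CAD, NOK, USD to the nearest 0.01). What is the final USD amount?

KRW 1,500 × 0.0032932 = BRL 4.94
BRL 4.94 ÷ 0.061443 = INR 80.40
INR 80.40 × 0.016814 = CAD 1.35
CAD 1.35 × 8.7946 = NOK 11.87
NOK 11.87 × 0.091987 = USD 1.09

USD 1.09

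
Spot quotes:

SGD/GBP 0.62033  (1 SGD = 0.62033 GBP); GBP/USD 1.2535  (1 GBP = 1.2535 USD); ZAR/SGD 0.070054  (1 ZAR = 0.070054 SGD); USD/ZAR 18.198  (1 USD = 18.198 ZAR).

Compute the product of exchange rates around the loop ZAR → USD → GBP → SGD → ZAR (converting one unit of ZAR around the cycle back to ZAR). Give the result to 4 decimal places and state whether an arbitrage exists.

Around ZAR → USD → GBP → SGD → ZAR: 1 ÷ 18.198 ÷ 1.2535 ÷ 0.62033 ÷ 0.070054 = 1.008780
Product > 1; profitable direction is ZAR → USD → GBP → SGD → ZAR.

1.0088 (arbitrage exists)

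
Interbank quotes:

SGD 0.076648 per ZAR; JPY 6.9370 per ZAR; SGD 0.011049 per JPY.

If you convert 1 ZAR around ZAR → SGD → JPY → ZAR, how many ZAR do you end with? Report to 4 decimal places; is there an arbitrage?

1.0000 (no arbitrage)

Around ZAR → SGD → JPY → ZAR: 1 × 0.076648 ÷ 0.011049 ÷ 6.9370 = 1.000014
Product ≈ 1 (deviation 0.001%, within rounding noise).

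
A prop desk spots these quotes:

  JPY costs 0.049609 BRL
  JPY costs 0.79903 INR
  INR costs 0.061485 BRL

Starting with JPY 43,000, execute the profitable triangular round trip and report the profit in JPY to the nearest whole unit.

Profit: JPY 421

Profitable loop is JPY → BRL → INR → JPY:
JPY 43,000 × 0.049609 = BRL 2,133.19
BRL 2,133.19 ÷ 0.061485 = INR 34,694.43
INR 34,694.43 ÷ 0.79903 = JPY 43,421
Profit = JPY 43,421 − JPY 43,000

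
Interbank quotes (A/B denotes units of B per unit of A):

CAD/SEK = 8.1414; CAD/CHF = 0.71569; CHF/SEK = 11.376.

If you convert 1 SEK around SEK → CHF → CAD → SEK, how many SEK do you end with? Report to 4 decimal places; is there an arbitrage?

Around SEK → CHF → CAD → SEK: 1 ÷ 11.376 ÷ 0.71569 × 8.1414 = 0.999964
Product ≈ 1 (deviation 0.004%, within rounding noise).

1.0000 (no arbitrage)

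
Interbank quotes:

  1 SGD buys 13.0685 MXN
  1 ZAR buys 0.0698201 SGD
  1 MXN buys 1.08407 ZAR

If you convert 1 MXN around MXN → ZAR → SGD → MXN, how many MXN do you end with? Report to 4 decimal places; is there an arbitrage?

Around MXN → ZAR → SGD → MXN: 1 × 1.08407 × 0.0698201 × 13.0685 = 0.989153
Product < 1; profitable direction is MXN → SGD → ZAR → MXN.

0.9892 (arbitrage exists)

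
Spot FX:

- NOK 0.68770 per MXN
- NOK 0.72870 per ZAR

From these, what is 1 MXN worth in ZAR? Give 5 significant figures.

1 MXN × 0.68770 = 0.6877 NOK
0.6877 NOK ÷ 0.72870 = 0.943735 ZAR

MXN/ZAR = 0.94374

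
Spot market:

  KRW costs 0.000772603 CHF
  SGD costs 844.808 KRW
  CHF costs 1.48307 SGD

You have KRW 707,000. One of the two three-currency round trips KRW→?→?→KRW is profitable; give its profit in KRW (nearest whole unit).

Profitable loop is KRW → SGD → CHF → KRW:
KRW 707,000 ÷ 844.808 = SGD 836.88
SGD 836.88 ÷ 1.48307 = CHF 564.29
CHF 564.29 ÷ 0.000772603 = KRW 730,371
Profit = KRW 730,371 − KRW 707,000

Profit: KRW 23,371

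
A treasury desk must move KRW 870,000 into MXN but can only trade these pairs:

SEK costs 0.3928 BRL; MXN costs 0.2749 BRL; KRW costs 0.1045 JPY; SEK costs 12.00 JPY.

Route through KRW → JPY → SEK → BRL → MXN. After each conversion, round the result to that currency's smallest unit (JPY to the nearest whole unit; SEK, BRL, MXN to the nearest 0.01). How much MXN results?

KRW 870,000 × 0.1045 = JPY 90,915
JPY 90,915 ÷ 12.00 = SEK 7,576.25
SEK 7,576.25 × 0.3928 = BRL 2,975.95
BRL 2,975.95 ÷ 0.2749 = MXN 10,825.57

MXN 10,825.57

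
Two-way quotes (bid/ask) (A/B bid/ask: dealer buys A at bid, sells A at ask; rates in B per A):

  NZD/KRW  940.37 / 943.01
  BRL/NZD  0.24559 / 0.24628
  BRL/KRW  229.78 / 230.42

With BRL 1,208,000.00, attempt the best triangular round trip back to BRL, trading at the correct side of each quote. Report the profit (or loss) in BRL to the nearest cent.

Best loop BRL → NZD → KRW → BRL:
BRL 1,208,000.00 × 0.24559 (sell BRL at bid) = NZD 296,672.72
NZD 296,672.72 × 940.37 (sell NZD at bid) = KRW 278,982,126
KRW 278,982,126 ÷ 230.42 (buy BRL at ask) = BRL 1,210,754.82

Net profit: BRL 2,754.82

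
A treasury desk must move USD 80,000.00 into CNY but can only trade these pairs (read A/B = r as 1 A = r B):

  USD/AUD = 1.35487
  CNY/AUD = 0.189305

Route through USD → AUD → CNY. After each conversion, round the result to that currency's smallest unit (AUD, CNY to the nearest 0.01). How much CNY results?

CNY 572,565.96

USD 80,000.00 × 1.35487 = AUD 108,389.60
AUD 108,389.60 ÷ 0.189305 = CNY 572,565.96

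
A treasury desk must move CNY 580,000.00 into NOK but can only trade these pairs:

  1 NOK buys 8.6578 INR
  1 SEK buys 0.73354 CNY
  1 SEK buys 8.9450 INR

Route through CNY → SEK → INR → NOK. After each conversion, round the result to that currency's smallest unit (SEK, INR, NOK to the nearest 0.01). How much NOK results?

NOK 816,915.22

CNY 580,000.00 ÷ 0.73354 = SEK 790,686.26
SEK 790,686.26 × 8.9450 = INR 7,072,688.60
INR 7,072,688.60 ÷ 8.6578 = NOK 816,915.22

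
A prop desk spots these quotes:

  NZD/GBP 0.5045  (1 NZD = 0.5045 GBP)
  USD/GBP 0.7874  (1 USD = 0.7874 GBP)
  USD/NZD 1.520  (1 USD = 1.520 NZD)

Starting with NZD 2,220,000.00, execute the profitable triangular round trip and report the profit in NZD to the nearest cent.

Profitable loop is NZD → USD → GBP → NZD:
NZD 2,220,000.00 ÷ 1.520 = USD 1,460,526.32
USD 1,460,526.32 × 0.7874 = GBP 1,150,018.42
GBP 1,150,018.42 ÷ 0.5045 = NZD 2,279,521.15
Profit = NZD 2,279,521.15 − NZD 2,220,000.00

Profit: NZD 59,521.15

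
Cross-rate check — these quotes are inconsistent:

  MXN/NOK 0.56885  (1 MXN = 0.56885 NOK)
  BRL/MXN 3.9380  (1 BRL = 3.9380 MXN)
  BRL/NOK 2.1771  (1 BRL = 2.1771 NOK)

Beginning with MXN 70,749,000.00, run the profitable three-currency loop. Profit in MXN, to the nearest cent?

Profitable loop is MXN → NOK → BRL → MXN:
MXN 70,749,000.00 × 0.56885 = NOK 40,245,568.65
NOK 40,245,568.65 ÷ 2.1771 = BRL 18,485,861.31
BRL 18,485,861.31 × 3.9380 = MXN 72,797,321.82
Profit = MXN 72,797,321.82 − MXN 70,749,000.00

Profit: MXN 2,048,321.82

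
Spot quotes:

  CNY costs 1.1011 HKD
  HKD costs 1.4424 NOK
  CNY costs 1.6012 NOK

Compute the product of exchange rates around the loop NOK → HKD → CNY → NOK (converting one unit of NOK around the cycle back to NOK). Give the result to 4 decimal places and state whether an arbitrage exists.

1.0082 (arbitrage exists)

Around NOK → HKD → CNY → NOK: 1 ÷ 1.4424 ÷ 1.1011 × 1.6012 = 1.008168
Product > 1; profitable direction is NOK → HKD → CNY → NOK.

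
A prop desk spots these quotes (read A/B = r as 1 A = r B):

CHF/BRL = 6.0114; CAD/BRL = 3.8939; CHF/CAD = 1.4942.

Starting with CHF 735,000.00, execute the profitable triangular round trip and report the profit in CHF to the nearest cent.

Profitable loop is CHF → BRL → CAD → CHF:
CHF 735,000.00 × 6.0114 = BRL 4,418,379.00
BRL 4,418,379.00 ÷ 3.8939 = CAD 1,134,692.47
CAD 1,134,692.47 ÷ 1.4942 = CHF 759,397.98
Profit = CHF 759,397.98 − CHF 735,000.00

Profit: CHF 24,397.98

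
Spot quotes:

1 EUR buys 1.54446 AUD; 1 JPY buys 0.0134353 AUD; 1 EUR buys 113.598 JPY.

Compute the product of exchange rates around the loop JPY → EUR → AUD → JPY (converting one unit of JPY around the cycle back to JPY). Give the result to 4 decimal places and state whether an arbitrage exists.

Around JPY → EUR → AUD → JPY: 1 ÷ 113.598 × 1.54446 ÷ 0.0134353 = 1.011949
Product > 1; profitable direction is JPY → EUR → AUD → JPY.

1.0119 (arbitrage exists)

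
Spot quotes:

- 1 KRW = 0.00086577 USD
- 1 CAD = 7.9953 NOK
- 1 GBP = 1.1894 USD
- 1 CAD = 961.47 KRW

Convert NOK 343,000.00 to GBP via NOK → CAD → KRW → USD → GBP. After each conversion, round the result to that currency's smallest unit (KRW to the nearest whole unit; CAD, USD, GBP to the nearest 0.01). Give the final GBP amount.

NOK 343,000.00 ÷ 7.9953 = CAD 42,900.20
CAD 42,900.20 × 961.47 = KRW 41,247,255
KRW 41,247,255 × 0.00086577 = USD 35,710.64
USD 35,710.64 ÷ 1.1894 = GBP 30,024.08

GBP 30,024.08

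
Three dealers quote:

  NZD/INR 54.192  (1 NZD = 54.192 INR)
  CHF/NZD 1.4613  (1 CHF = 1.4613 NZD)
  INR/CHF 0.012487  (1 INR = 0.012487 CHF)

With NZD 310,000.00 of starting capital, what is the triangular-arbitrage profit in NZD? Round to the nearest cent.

Profit: NZD 3,493.85

Profitable loop is NZD → CHF → INR → NZD:
NZD 310,000.00 ÷ 1.4613 = CHF 212,139.88
CHF 212,139.88 ÷ 0.012487 = INR 16,988,858.45
INR 16,988,858.45 ÷ 54.192 = NZD 313,493.85
Profit = NZD 313,493.85 − NZD 310,000.00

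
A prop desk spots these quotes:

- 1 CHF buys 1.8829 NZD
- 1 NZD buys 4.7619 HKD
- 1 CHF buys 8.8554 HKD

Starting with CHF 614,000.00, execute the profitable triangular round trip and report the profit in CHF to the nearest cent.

Profit: CHF 7,681.17

Profitable loop is CHF → NZD → HKD → CHF:
CHF 614,000.00 × 1.8829 = NZD 1,156,100.60
NZD 1,156,100.60 × 4.7619 = HKD 5,505,235.45
HKD 5,505,235.45 ÷ 8.8554 = CHF 621,681.17
Profit = CHF 621,681.17 − CHF 614,000.00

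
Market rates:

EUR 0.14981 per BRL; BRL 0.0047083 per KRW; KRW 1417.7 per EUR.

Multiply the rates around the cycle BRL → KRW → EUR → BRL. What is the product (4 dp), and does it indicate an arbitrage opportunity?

1.0000 (no arbitrage)

Around BRL → KRW → EUR → BRL: 1 ÷ 0.0047083 ÷ 1417.7 ÷ 0.14981 = 1.000025
Product ≈ 1 (deviation 0.002%, within rounding noise).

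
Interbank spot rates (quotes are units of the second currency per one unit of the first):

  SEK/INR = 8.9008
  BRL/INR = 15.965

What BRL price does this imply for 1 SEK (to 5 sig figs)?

SEK/BRL = 0.55752

1 SEK × 8.9008 = 8.9008 INR
8.9008 INR ÷ 15.965 = 0.55752 BRL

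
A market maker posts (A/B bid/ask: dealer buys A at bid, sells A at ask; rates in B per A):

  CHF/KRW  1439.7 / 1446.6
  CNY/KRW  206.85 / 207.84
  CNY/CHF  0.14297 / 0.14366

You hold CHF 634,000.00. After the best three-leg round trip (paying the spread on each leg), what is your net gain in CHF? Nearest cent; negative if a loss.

Net result: CHF -2,954.81 (no profitable arbitrage after spreads)

Best loop CHF → CNY → KRW → CHF:
CHF 634,000.00 ÷ 0.14366 (buy CNY at ask) = CNY 4,413,197.83
CNY 4,413,197.83 × 206.85 (sell CNY at bid) = KRW 912,869,971
KRW 912,869,971 ÷ 1446.6 (buy CHF at ask) = CHF 631,045.19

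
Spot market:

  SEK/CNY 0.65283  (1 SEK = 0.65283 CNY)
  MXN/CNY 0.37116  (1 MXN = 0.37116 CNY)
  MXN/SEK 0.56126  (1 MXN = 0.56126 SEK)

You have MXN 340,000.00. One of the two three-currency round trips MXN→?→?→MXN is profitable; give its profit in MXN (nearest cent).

Profit: MXN 4,410.11

Profitable loop is MXN → CNY → SEK → MXN:
MXN 340,000.00 × 0.37116 = CNY 126,194.40
CNY 126,194.40 ÷ 0.65283 = SEK 193,303.62
SEK 193,303.62 ÷ 0.56126 = MXN 344,410.11
Profit = MXN 344,410.11 − MXN 340,000.00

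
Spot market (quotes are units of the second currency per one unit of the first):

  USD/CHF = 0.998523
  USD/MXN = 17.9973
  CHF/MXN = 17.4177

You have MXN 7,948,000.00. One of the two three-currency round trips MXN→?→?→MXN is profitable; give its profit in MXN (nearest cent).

Profitable loop is MXN → CHF → USD → MXN:
MXN 7,948,000.00 ÷ 17.4177 = CHF 456,317.42
CHF 456,317.42 ÷ 0.998523 = USD 456,992.40
USD 456,992.40 × 17.9973 = MXN 8,224,629.36
Profit = MXN 8,224,629.36 − MXN 7,948,000.00

Profit: MXN 276,629.36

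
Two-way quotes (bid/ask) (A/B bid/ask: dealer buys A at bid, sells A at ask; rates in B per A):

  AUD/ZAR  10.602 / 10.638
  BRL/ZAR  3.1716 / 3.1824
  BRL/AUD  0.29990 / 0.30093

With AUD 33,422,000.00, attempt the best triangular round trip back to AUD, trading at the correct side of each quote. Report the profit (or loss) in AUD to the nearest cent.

Best loop AUD → ZAR → BRL → AUD:
AUD 33,422,000.00 × 10.602 (sell AUD at bid) = ZAR 354,340,044.00
ZAR 354,340,044.00 ÷ 3.1824 (buy BRL at ask) = BRL 111,343,653.85
BRL 111,343,653.85 × 0.29990 (sell BRL at bid) = AUD 33,391,961.79

Net result: AUD -30,038.21 (no profitable arbitrage after spreads)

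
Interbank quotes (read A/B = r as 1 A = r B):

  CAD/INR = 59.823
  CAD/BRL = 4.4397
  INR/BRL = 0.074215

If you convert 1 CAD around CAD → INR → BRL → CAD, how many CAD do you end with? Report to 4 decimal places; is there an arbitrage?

1.0000 (no arbitrage)

Around CAD → INR → BRL → CAD: 1 × 59.823 × 0.074215 ÷ 4.4397 = 1.000014
Product ≈ 1 (deviation 0.001%, within rounding noise).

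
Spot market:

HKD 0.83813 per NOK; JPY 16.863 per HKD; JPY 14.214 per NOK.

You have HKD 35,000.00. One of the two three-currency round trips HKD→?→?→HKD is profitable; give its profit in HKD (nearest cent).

Profitable loop is HKD → NOK → JPY → HKD:
HKD 35,000.00 ÷ 0.83813 = NOK 41,759.63
NOK 41,759.63 × 14.214 = JPY 593,571
JPY 593,571 ÷ 16.863 = HKD 35,199.63
Profit = HKD 35,199.63 − HKD 35,000.00

Profit: HKD 199.63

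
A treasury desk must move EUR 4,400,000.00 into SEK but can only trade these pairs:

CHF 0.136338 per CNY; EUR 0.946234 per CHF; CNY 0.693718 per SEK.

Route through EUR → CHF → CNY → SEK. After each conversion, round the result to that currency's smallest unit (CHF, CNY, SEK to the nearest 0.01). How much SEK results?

EUR 4,400,000.00 ÷ 0.946234 = CHF 4,650,012.58
CHF 4,650,012.58 ÷ 0.136338 = CNY 34,106,504.28
CNY 34,106,504.28 ÷ 0.693718 = SEK 49,164,796.47

SEK 49,164,796.47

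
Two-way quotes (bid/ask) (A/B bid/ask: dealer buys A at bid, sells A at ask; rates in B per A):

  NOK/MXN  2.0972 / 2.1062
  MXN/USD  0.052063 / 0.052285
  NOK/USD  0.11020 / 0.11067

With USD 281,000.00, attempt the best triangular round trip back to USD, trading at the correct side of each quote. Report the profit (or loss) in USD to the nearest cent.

Best loop USD → MXN → NOK → USD:
USD 281,000.00 ÷ 0.052285 (buy MXN at ask) = MXN 5,374,390.36
MXN 5,374,390.36 ÷ 2.1062 (buy NOK at ask) = NOK 2,551,699.91
NOK 2,551,699.91 × 0.11020 (sell NOK at bid) = USD 281,197.33

Net profit: USD 197.33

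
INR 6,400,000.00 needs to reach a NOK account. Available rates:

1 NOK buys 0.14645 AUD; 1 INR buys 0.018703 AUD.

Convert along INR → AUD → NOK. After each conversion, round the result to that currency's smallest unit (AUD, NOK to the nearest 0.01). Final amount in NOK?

NOK 817,338.34

INR 6,400,000.00 × 0.018703 = AUD 119,699.20
AUD 119,699.20 ÷ 0.14645 = NOK 817,338.34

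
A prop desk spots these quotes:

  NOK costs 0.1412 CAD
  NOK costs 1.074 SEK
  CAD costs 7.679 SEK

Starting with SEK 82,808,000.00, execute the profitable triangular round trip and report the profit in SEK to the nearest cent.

Profitable loop is SEK → NOK → CAD → SEK:
SEK 82,808,000.00 ÷ 1.074 = NOK 77,102,420.86
NOK 77,102,420.86 × 0.1412 = CAD 10,886,861.82
CAD 10,886,861.82 × 7.679 = SEK 83,600,211.95
Profit = SEK 83,600,211.95 − SEK 82,808,000.00

Profit: SEK 792,211.95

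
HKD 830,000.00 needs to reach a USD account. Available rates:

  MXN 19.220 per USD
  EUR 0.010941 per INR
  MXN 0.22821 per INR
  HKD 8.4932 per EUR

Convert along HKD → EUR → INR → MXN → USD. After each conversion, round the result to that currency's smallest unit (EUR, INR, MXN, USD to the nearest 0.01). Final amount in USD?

USD 106,054.97

HKD 830,000.00 ÷ 8.4932 = EUR 97,725.24
EUR 97,725.24 ÷ 0.010941 = INR 8,932,020.84
INR 8,932,020.84 × 0.22821 = MXN 2,038,376.48
MXN 2,038,376.48 ÷ 19.220 = USD 106,054.97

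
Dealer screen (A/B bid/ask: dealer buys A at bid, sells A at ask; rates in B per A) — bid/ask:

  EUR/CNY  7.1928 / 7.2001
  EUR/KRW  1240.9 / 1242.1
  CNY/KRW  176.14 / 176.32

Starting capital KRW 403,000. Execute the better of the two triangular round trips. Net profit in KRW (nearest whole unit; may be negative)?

Net profit: KRW 8,059

Best loop KRW → EUR → CNY → KRW:
KRW 403,000 ÷ 1242.1 (buy EUR at ask) = EUR 324.45
EUR 324.45 × 7.1928 (sell EUR at bid) = CNY 2,333.71
CNY 2,333.71 × 176.14 (sell CNY at bid) = KRW 411,059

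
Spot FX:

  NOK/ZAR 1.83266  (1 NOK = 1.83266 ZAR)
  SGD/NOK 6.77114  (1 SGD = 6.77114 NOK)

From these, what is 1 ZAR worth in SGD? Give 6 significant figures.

ZAR/SGD = 0.0805854

1 ZAR ÷ 1.83266 = 0.545655 NOK
0.545655 NOK ÷ 6.77114 = 0.0805854 SGD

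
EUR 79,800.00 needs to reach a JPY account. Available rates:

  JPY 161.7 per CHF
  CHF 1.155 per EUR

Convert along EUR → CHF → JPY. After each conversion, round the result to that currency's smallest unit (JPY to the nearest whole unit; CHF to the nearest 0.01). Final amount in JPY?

EUR 79,800.00 × 1.155 = CHF 92,169.00
CHF 92,169.00 × 161.7 = JPY 14,903,727

JPY 14,903,727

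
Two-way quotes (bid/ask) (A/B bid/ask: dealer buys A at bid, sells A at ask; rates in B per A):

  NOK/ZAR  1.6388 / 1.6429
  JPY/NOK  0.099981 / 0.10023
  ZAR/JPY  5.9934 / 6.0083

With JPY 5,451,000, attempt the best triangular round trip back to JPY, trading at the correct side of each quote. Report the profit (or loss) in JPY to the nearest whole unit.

Best loop JPY → ZAR → NOK → JPY:
JPY 5,451,000 ÷ 6.0083 (buy ZAR at ask) = ZAR 907,244.98
ZAR 907,244.98 ÷ 1.6429 (buy NOK at ask) = NOK 552,221.67
NOK 552,221.67 ÷ 0.10023 (buy JPY at ask) = JPY 5,509,545

Net profit: JPY 58,545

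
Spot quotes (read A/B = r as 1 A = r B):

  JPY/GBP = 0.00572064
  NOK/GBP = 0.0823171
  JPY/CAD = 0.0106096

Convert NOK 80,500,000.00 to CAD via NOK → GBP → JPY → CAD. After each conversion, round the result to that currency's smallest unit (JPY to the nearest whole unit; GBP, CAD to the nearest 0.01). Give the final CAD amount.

NOK 80,500,000.00 × 0.0823171 = GBP 6,626,526.55
GBP 6,626,526.55 ÷ 0.00572064 = JPY 1,158,354,057
JPY 1,158,354,057 × 0.0106096 = CAD 12,289,673.20

CAD 12,289,673.20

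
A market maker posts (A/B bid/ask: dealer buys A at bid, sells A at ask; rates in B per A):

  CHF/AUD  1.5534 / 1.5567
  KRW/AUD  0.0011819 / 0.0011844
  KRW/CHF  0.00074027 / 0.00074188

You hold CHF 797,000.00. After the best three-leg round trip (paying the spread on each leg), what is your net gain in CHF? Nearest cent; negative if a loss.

Net profit: CHF 18,643.66

Best loop CHF → KRW → AUD → CHF:
CHF 797,000.00 ÷ 0.00074188 (buy KRW at ask) = KRW 1,074,297,730
KRW 1,074,297,730 × 0.0011819 (sell KRW at bid) = AUD 1,269,712.49
AUD 1,269,712.49 ÷ 1.5567 (buy CHF at ask) = CHF 815,643.66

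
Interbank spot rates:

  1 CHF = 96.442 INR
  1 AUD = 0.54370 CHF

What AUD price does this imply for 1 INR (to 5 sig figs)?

INR/AUD = 0.019071

1 INR ÷ 96.442 = 0.0103689 CHF
0.0103689 CHF ÷ 0.54370 = 0.019071 AUD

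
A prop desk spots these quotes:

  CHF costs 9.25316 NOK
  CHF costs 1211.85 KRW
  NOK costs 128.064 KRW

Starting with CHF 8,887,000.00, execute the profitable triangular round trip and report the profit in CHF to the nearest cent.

Profitable loop is CHF → KRW → NOK → CHF:
CHF 8,887,000.00 × 1211.85 = KRW 10,769,710,950
KRW 10,769,710,950 ÷ 128.064 = NOK 84,096,318.64
NOK 84,096,318.64 ÷ 9.25316 = CHF 9,088,389.12
Profit = CHF 9,088,389.12 − CHF 8,887,000.00

Profit: CHF 201,389.12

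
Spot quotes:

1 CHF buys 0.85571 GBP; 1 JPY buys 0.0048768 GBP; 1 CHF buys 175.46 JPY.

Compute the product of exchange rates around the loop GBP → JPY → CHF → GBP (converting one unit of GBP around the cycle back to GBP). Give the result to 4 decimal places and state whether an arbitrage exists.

Around GBP → JPY → CHF → GBP: 1 ÷ 0.0048768 ÷ 175.46 × 0.85571 = 1.000031
Product ≈ 1 (deviation 0.003%, within rounding noise).

1.0000 (no arbitrage)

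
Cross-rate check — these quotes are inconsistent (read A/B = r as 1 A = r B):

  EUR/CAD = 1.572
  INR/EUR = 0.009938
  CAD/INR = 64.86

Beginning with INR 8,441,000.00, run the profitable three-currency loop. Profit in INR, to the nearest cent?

Profitable loop is INR → EUR → CAD → INR:
INR 8,441,000.00 × 0.009938 = EUR 83,886.66
EUR 83,886.66 × 1.572 = CAD 131,869.83
CAD 131,869.83 × 64.86 = INR 8,553,076.94
Profit = INR 8,553,076.94 − INR 8,441,000.00

Profit: INR 112,076.94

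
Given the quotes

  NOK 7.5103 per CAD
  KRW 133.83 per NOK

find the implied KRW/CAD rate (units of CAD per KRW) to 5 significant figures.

1 KRW ÷ 133.83 = 0.00747217 NOK
0.00747217 NOK ÷ 7.5103 = 0.000994922 CAD

KRW/CAD = 0.00099492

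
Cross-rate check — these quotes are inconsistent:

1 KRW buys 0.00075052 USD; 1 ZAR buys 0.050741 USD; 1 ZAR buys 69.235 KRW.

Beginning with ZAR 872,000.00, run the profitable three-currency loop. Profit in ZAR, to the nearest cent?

Profitable loop is ZAR → KRW → USD → ZAR:
ZAR 872,000.00 × 69.235 = KRW 60,372,920
KRW 60,372,920 × 0.00075052 = USD 45,311.08
USD 45,311.08 ÷ 0.050741 = ZAR 892,987.60
Profit = ZAR 892,987.60 − ZAR 872,000.00

Profit: ZAR 20,987.60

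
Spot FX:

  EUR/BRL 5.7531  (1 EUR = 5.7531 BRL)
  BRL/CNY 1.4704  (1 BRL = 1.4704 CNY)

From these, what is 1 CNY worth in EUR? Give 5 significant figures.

1 CNY ÷ 1.4704 = 0.680087 BRL
0.680087 BRL ÷ 5.7531 = 0.118212 EUR

CNY/EUR = 0.11821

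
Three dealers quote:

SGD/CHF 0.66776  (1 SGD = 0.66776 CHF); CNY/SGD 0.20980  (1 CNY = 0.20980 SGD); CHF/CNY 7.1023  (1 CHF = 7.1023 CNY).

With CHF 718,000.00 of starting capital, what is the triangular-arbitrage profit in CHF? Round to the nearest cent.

Profit: CHF 3,605.02

Profitable loop is CHF → SGD → CNY → CHF:
CHF 718,000.00 ÷ 0.66776 = SGD 1,075,236.61
SGD 1,075,236.61 ÷ 0.20980 = CNY 5,125,055.35
CNY 5,125,055.35 ÷ 7.1023 = CHF 721,605.02
Profit = CHF 721,605.02 − CHF 718,000.00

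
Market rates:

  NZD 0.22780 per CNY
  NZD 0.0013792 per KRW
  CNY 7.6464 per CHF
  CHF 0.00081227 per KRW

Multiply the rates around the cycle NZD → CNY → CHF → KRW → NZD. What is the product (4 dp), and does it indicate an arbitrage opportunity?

0.9748 (arbitrage exists)

Around NZD → CNY → CHF → KRW → NZD: 1 ÷ 0.22780 ÷ 7.6464 ÷ 0.00081227 × 0.0013792 = 0.974801
Product < 1; profitable direction is NZD → KRW → CHF → CNY → NZD.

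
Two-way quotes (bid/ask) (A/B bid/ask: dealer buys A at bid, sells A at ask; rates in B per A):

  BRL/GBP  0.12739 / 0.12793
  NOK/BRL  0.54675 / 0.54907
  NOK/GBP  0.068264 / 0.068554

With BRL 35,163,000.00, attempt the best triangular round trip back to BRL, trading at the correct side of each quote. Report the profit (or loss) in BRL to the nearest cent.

Net profit: BRL 562,412.32

Best loop BRL → GBP → NOK → BRL:
BRL 35,163,000.00 × 0.12739 (sell BRL at bid) = GBP 4,479,414.57
GBP 4,479,414.57 ÷ 0.068554 (buy NOK at ask) = NOK 65,341,403.42
NOK 65,341,403.42 × 0.54675 (sell NOK at bid) = BRL 35,725,412.32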